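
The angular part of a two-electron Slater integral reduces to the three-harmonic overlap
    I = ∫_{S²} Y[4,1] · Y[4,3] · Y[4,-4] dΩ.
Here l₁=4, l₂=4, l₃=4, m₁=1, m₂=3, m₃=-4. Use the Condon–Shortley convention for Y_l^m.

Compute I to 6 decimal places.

-0.168431

m-sum 0 ✓  L=12 even ✓  0≤4≤8 ✓
Π(2lᵢ+1) = 9×9×9 = 729
triangle coeff Δ(4,4,4) = 1/450450
Σ_t [0,4]: t=0:+1/13824 t=1:−1/216 t=2:+1/64 t=3:−1/216 t=4:+1/13824 = 5/768
(3j)²=18/1001 [(4 4 4; 0 0 0)], sign=+1
Σ_t [3,3]: t=3:−1/3456 = -1/3456
(3j)²=35/1287 [(4 4 4; 1 3 -4)], sign=-1
⇒ 4πI² = 7290/20449
I = (-1)√(7290/20449/(4π)) = -0.16843130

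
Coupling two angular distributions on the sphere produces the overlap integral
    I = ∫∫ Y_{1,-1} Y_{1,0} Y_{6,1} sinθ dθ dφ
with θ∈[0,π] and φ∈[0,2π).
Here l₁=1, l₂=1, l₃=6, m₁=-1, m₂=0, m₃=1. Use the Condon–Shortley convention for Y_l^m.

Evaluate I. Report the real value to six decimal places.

|1−1|≤6≤1+1 violated ⇒ I = 0

0.000000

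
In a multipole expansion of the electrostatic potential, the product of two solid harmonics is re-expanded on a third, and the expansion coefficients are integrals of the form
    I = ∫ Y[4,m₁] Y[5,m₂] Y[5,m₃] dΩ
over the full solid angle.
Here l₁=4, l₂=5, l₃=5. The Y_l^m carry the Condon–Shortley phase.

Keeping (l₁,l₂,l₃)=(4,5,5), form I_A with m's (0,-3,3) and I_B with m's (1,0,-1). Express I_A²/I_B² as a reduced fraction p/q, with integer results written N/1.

6/1

Same 4,5,5: normalisation and zero-m 3j drop out of the ratio.
A: Δ: 4! 4! 6! / 15! → 1/3153150; sum: t=0:+1/27648 t=1:−1/4320 t=2:+1/11520 = -1/9216; 3j²(4 5 5; 0 -3 3) = Δ·Π!·Σ² = 2/143  (sign -1)
B: Δ: 4! 4! 6! / 15! → 1/3153150; sum: t=0:+1/17280 t=1:−1/1152 t=2:+1/864 t=3:−1/6912 = 7/34560; 3j²(4 5 5; 1 0 -1) = Δ·Π!·Σ² = 1/429  (sign +1)
I_A²/I_B² = (2/143)/(1/429) = 6/1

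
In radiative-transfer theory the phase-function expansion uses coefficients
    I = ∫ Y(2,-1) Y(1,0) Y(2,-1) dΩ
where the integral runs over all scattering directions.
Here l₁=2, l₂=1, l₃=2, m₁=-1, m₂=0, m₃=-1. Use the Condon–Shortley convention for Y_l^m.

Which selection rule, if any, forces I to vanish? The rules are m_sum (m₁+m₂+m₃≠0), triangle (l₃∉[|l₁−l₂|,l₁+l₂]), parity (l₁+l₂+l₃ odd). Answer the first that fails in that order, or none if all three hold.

m₁+m₂+m₃ = -1 + 0 − 1 = -2  ✗
triangle: |2−1|=1 ≤ l₃=2 ≤ 2+1=3
parity: l₁+l₂+l₃ = 5 is odd

m_sum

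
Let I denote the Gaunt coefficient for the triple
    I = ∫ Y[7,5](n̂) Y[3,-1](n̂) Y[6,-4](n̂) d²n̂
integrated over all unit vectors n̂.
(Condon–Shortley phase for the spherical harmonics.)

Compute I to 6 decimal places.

Checks pass: Σm=0; 16 even; l₃=6∈[4,10].
(2·7+1)(2·3+1)(2·6+1) = 1365
Δ: 4! 10! 2! / 17! → 1/2042040
sum: t=1:−1/207360 t=2:+1/57600 t=3:−1/207360 = 1/129600
3j²(7 3 6; 0 0 0) = Δ·Π!·Σ² = 168/12155  (sign +1)
sum: t=0:+1/3870720 t=1:−1/2177280 t=2:+1/29030400 = -29/174182400
3j²(7 3 6; 5 -1 -4) = Δ·Π!·Σ² = 841/185640  (sign -1)
combine: 4πI² = 1365·168/12155·841/185640 = 17661/206635
take √, sign -1: I = -0.08247091

-0.082471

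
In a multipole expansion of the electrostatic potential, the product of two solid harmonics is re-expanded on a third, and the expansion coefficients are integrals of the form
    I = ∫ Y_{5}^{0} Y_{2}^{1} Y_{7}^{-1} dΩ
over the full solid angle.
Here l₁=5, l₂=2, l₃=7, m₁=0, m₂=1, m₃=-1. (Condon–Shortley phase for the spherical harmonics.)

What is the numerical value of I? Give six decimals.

Rules hold: Σm=0, L=14 even, 3≤7≤7.
N = 11·5·15 = 825
Δ = 0!·10!·4!/15! = 1/15015
Racah Σ t=0..0: t=0:+1/57600 = 1/57600
⇒ 3j(5 2 7; 0 0 0)² = 21/715, sgn -1
Racah Σ t=0..0: t=0:+1/86400 = 1/86400
⇒ 3j(5 2 7; 0 1 -1)² = 16/715, sgn +1
4πI² = N·(3j₀)²·(3jₘ)² = 1008/1859
I = -1·√(0.542227/4π) = -0.20772350

-0.207724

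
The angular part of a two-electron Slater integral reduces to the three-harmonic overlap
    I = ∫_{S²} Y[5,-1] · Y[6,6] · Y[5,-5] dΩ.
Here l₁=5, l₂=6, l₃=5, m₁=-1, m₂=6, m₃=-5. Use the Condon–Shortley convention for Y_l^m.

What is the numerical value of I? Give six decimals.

m-sum 0 ✓  L=16 even ✓  1≤5≤11 ✓
Π(2lᵢ+1) = 11×13×11 = 1573
triangle coeff Δ(5,6,5) = 1/28588560
Σ_t [1,5]: t=1:−1/345600 t=2:+1/13824 t=3:−1/5184 t=4:+1/13824 t=5:−1/345600 = -7/129600
(3j)²=80/7293 [(5 6 5; 0 0 0)], sign=+1
Σ_t [6,6]: t=6:+1/12441600 = 1/12441600
(3j)²=3/442 [(5 6 5; -1 6 -5)], sign=+1
⇒ 4πI² = 440/3757
I = (+1)√(440/3757/(4π)) = 0.09653856

0.096539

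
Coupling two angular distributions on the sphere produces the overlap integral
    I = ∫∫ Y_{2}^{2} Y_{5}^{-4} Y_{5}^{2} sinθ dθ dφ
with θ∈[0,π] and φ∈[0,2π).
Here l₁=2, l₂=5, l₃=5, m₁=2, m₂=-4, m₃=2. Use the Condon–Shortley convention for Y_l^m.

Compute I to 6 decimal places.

-0.137240

Checks pass: Σm=0; 12 even; l₃=5∈[3,7].
(2·2+1)(2·5+1)(2·5+1) = 605
Δ: 2! 2! 8! / 13! → 1/38610
sum: t=0:+1/2880 t=1:−1/576 t=2:+1/2880 = -1/960
3j²(2 5 5; 0 0 0) = Δ·Π!·Σ² = 10/429  (sign +1)
sum: t=0:+1/20160 = 1/20160
3j²(2 5 5; 2 -4 2) = Δ·Π!·Σ² = 12/715  (sign -1)
combine: 4πI² = 605·10/429·12/715 = 40/169
take √, sign -1: I = -0.13724032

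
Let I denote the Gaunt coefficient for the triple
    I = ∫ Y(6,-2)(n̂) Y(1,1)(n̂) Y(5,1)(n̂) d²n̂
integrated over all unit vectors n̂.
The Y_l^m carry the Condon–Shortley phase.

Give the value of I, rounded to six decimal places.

0.216205

Rules hold: Σm=0, L=12 even, 5≤5≤7.
N = 13·3·11 = 429
Δ = 2!·10!·0!/13! = 1/858
Racah Σ t=1..1: t=1:−1/14400 = -1/14400
⇒ 3j(6 1 5; 0 0 0)² = 6/143, sgn +1
Racah Σ t=2..2: t=2:+1/34560 = 1/34560
⇒ 3j(6 1 5; -2 1 1)² = 14/429, sgn +1
4πI² = N·(3j₀)²·(3jₘ)² = 84/143
I = +1·√(0.587413/4π) = 0.21620548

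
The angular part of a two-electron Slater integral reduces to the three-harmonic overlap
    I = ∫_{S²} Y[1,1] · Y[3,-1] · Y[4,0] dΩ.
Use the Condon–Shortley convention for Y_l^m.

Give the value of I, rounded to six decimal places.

Rules hold: Σm=0, L=8 even, 2≤4≤4.
N = 3·7·9 = 189
Δ = 0!·2!·6!/9! = 1/252
Racah Σ t=0..0: t=0:+1/36 = 1/36
⇒ 3j(1 3 4; 0 0 0)² = 4/63, sgn +1
Racah Σ t=0..0: t=0:+1/96 = 1/96
⇒ 3j(1 3 4; 1 -1 0)² = 1/42, sgn +1
4πI² = N·(3j₀)²·(3jₘ)² = 2/7
I = +1·√(0.285714/4π) = 0.15078601

0.150786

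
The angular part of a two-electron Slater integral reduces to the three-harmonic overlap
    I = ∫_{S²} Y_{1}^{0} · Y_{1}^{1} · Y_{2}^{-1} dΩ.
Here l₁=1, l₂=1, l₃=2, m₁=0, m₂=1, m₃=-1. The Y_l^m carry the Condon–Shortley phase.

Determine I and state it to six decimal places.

-0.218510

Rules hold: Σm=0, L=4 even, 0≤2≤2.
N = 3·3·5 = 45
Δ = 0!·2!·2!/5! = 1/30
Racah Σ t=0..0: t=0:+1/1 = 1/1
⇒ 3j(1 1 2; 0 0 0)² = 2/15, sgn +1
Racah Σ t=0..0: t=0:+1/2 = 1/2
⇒ 3j(1 1 2; 0 1 -1)² = 1/10, sgn -1
4πI² = N·(3j₀)²·(3jₘ)² = 3/5
I = -1·√(0.6/4π) = -0.21850969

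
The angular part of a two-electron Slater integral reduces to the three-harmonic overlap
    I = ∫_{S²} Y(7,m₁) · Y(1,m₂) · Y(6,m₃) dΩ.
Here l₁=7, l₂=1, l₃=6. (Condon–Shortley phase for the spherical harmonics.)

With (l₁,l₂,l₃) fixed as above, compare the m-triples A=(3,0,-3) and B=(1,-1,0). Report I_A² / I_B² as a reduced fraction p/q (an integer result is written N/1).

10/7

Same 7,1,6: normalisation and zero-m 3j drop out of the ratio.
A: Δ: 2! 12! 0! / 15! → 1/1365; sum: t=1:−1/2177280 = -1/2177280; 3j²(7 1 6; 3 0 -3) = Δ·Π!·Σ² = 8/273  (sign +1)
B: Δ: 2! 12! 0! / 15! → 1/1365; sum: t=0:+1/1036800 = 1/1036800; 3j²(7 1 6; 1 -1 0) = Δ·Π!·Σ² = 4/195  (sign +1)
I_A²/I_B² = (8/273)/(4/195) = 10/7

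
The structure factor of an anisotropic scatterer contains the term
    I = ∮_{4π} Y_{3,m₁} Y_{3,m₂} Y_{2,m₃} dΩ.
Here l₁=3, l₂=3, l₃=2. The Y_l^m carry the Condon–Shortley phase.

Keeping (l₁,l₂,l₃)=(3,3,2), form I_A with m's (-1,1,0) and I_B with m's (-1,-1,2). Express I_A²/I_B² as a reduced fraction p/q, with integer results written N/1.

Shared (l₁,l₂,l₃)=(3,3,2): N and (l;000)² cancel in I_A²/I_B².
A: Δ = 4!·2!·2!/9! = 1/3780; Racah Σ t=2..4: t=2:+1/16 t=3:−1/6 t=4:+1/96 = -3/32; ⇒ 3j(3 3 2; -1 1 0)² = 3/140, sgn -1
B: Δ = 4!·2!·2!/9! = 1/3780; Racah Σ t=2..2: t=2:+1/16 = 1/16; ⇒ 3j(3 3 2; -1 -1 2)² = 2/35, sgn +1
I_A²/I_B² = (3/140)/(2/35) = 3/8

3/8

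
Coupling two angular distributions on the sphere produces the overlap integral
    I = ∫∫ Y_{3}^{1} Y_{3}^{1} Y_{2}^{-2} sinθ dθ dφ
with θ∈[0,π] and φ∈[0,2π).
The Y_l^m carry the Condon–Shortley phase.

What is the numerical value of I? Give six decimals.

0.206013

Checks pass: Σm=0; 8 even; l₃=2∈[0,6].
(2·3+1)(2·3+1)(2·2+1) = 245
Δ: 4! 2! 2! / 9! → 1/3780
sum: t=1:−1/24 t=2:+1/4 t=3:−1/24 = 1/6
3j²(3 3 2; 0 0 0) = Δ·Π!·Σ² = 4/105  (sign +1)
sum: t=2:+1/16 = 1/16
3j²(3 3 2; 1 1 -2) = Δ·Π!·Σ² = 2/35  (sign +1)
combine: 4πI² = 245·4/105·2/35 = 8/15
take √, sign +1: I = 0.20601291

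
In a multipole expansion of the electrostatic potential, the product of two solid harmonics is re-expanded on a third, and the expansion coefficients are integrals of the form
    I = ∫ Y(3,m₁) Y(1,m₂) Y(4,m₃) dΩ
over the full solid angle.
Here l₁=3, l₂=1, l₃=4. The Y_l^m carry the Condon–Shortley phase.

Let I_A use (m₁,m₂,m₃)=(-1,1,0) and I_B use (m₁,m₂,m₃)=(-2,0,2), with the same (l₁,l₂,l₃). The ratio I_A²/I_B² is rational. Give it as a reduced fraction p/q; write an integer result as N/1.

1/2

l's match ⇒ only the (l;m) 3-j factors differ between A and B.
A: triangle coeff Δ(3,1,4) = 1/252; Σ_t [0,0]: t=0:+1/96 = 1/96; (3j)²=1/42 [(3 1 4; -1 1 0)], sign=+1
B: triangle coeff Δ(3,1,4) = 1/252; Σ_t [0,0]: t=0:+1/120 = 1/120; (3j)²=1/21 [(3 1 4; -2 0 2)], sign=+1
I_A²/I_B² = (1/42)/(1/21) = 1/2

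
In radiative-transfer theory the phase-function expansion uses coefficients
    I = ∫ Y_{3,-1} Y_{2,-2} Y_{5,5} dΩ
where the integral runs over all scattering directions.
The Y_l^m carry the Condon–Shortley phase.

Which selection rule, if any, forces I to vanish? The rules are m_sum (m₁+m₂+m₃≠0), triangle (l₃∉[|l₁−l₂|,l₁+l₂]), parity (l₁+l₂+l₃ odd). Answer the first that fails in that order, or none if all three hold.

azimuthal sum: -1 − 2 + 5 = 2  ✗
1 ≤ 5 ≤ 5 (triangle on l)
L = 3 + 2 + 5 = 10 (even)

m_sum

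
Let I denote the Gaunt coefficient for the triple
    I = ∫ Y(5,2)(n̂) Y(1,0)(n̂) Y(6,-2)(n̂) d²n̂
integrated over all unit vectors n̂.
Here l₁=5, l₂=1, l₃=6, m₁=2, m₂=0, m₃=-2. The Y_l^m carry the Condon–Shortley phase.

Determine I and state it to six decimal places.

0.231133

Checks pass: Σm=0; 12 even; l₃=6∈[4,6].
(2·5+1)(2·1+1)(2·6+1) = 429
Δ: 0! 10! 2! / 13! → 1/858
sum: t=0:+1/14400 = 1/14400
3j²(5 1 6; 0 0 0) = Δ·Π!·Σ² = 6/143  (sign +1)
sum: t=0:+1/30240 = 1/30240
3j²(5 1 6; 2 0 -2) = Δ·Π!·Σ² = 16/429  (sign +1)
combine: 4πI² = 429·6/143·16/429 = 96/143
take √, sign +1: I = 0.23113338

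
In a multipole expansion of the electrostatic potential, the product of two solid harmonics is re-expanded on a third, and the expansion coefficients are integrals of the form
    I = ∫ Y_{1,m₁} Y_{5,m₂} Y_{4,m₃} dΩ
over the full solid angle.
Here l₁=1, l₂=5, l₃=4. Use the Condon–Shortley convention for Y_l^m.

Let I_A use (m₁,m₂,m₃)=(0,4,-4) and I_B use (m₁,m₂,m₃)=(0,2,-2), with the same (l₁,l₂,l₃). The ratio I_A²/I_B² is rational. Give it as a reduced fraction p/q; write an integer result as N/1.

Same 1,5,4: normalisation and zero-m 3j drop out of the ratio.
A: Δ: 2! 0! 8! / 11! → 1/495; sum: t=1:−1/40320 = -1/40320; 3j²(1 5 4; 0 4 -4) = Δ·Π!·Σ² = 1/55  (sign -1)
B: Δ: 2! 0! 8! / 11! → 1/495; sum: t=1:−1/1440 = -1/1440; 3j²(1 5 4; 0 2 -2) = Δ·Π!·Σ² = 7/165  (sign -1)
I_A²/I_B² = (1/55)/(7/165) = 3/7

3/7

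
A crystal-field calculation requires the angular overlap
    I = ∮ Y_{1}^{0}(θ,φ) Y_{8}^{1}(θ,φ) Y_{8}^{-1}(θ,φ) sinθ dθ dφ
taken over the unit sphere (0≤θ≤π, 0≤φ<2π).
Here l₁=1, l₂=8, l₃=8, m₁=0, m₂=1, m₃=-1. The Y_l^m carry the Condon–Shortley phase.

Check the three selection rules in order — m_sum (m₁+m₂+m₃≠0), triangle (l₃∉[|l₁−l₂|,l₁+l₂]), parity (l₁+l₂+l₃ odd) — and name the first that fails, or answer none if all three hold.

parity

m₁+m₂+m₃ = 0 + 1 − 1 = 0  ✓
triangle: |1−8|=7 ≤ l₃=8 ≤ 1+8=9  ✓
parity: l₁+l₂+l₃ = 17 is odd  ✗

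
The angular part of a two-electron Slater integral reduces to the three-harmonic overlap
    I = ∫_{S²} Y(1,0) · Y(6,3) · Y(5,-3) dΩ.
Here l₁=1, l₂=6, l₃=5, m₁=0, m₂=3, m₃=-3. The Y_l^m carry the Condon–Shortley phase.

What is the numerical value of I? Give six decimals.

Checks pass: Σm=0; 12 even; l₃=5∈[5,7].
(2·1+1)(2·6+1)(2·5+1) = 429
Δ: 2! 0! 10! / 13! → 1/858
sum: t=1:−1/14400 = -1/14400
3j²(1 6 5; 0 0 0) = Δ·Π!·Σ² = 6/143  (sign +1)
sum: t=1:−1/80640 = -1/80640
3j²(1 6 5; 0 3 -3) = Δ·Π!·Σ² = 9/286  (sign -1)
combine: 4πI² = 429·6/143·9/286 = 81/143
take √, sign -1: I = -0.21230956

-0.212310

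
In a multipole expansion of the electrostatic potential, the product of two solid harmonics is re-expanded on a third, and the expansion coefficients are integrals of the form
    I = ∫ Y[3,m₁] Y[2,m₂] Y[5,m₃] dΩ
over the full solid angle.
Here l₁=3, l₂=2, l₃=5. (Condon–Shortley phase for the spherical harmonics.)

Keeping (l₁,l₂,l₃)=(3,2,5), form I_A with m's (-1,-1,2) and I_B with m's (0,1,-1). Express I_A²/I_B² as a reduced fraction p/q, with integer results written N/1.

21/16

Shared (l₁,l₂,l₃)=(3,2,5): N and (l;000)² cancel in I_A²/I_B².
A: Δ = 0!·6!·4!/11! = 1/2310; Racah Σ t=0..0: t=0:+1/288 = 1/288; ⇒ 3j(3 2 5; -1 -1 2)² = 1/22, sgn -1
B: Δ = 0!·6!·4!/11! = 1/2310; Racah Σ t=0..0: t=0:+1/216 = 1/216; ⇒ 3j(3 2 5; 0 1 -1)² = 8/231, sgn +1
I_A²/I_B² = (1/22)/(8/231) = 21/16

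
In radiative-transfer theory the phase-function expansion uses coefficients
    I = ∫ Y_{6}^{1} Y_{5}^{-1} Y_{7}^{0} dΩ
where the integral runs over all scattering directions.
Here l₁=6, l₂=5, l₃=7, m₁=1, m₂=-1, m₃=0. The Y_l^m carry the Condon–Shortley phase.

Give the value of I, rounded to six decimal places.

-0.026775

m-sum 0 ✓  L=18 even ✓  1≤7≤11 ✓
Π(2lᵢ+1) = 13×11×15 = 2145
triangle coeff Δ(6,5,7) = 1/174594420
Σ_t [0,4]: t=0:+1/4147200 t=1:−1/207360 t=2:+1/82944 t=3:−1/207360 t=4:+1/4147200 = 1/345600
(3j)²=420/46189 [(6 5 7; 0 0 0)], sign=-1
Σ_t [0,4]: t=0:+1/829440 t=1:−1/124416 t=2:+1/138240 t=3:−1/1036800 t=4:+1/87091200 = -1/1814400
(3j)²=64/138567 [(6 5 7; 1 -1 0)], sign=+1
⇒ 4πI² = 134400/14919047
I = (-1)√(134400/14919047/(4π)) = -0.02677467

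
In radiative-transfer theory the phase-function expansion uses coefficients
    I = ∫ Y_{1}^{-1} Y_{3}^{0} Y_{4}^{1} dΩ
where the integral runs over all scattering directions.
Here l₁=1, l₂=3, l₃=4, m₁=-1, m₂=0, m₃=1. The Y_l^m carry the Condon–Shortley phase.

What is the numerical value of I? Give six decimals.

m-sum 0 ✓  L=8 even ✓  2≤4≤4 ✓
Π(2lᵢ+1) = 3×7×9 = 189
triangle coeff Δ(1,3,4) = 1/252
Σ_t [0,0]: t=0:+1/36 = 1/36
(3j)²=4/63 [(1 3 4; 0 0 0)], sign=+1
Σ_t [0,0]: t=0:+1/72 = 1/72
(3j)²=5/126 [(1 3 4; -1 0 1)], sign=-1
⇒ 4πI² = 10/21
I = (-1)√(10/21/(4π)) = -0.19466390

-0.194664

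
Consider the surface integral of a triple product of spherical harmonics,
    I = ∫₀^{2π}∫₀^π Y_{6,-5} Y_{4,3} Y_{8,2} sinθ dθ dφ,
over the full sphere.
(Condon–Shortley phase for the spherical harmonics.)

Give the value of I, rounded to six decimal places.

-0.069313

Checks pass: Σm=0; 18 even; l₃=8∈[2,10].
(2·6+1)(2·4+1)(2·8+1) = 1989
Δ: 2! 10! 6! / 19! → 1/23279256
sum: t=0:+1/1658880 t=1:−1/518400 t=2:+1/1658880 = -1/1382400
3j²(6 4 8; 0 0 0) = Δ·Π!·Σ² = 504/46189  (sign -1)
sum: t=1:−1/2612736000 t=2:+1/87091200 = 29/2612736000
3j²(6 4 8; -5 3 2) = Δ·Π!·Σ² = 841/302328  (sign +1)
combine: 4πI² = 1989·504/46189·841/302328 = 52983/877591
take √, sign -1: I = -0.06931341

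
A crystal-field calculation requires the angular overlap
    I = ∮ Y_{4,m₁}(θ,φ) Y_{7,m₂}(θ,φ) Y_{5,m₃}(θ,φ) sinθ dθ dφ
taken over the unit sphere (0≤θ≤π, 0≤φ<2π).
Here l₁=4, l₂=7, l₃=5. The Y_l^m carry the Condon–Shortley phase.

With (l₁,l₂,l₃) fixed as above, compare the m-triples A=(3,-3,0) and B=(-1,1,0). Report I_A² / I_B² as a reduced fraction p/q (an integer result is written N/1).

Shared (l₁,l₂,l₃)=(4,7,5): N and (l;000)² cancel in I_A²/I_B².
A: Δ = 6!·2!·8!/17! = 1/6126120; Racah Σ t=0..1: t=0:+1/414720 t=1:−1/172800 = -7/2073600; ⇒ 3j(4 7 5; 3 -3 0)² = 343/29172, sgn +1
B: Δ = 6!·2!·8!/17! = 1/6126120; Racah Σ t=3..5: t=3:−1/51840 t=4:+1/27648 t=5:−1/172800 = 23/2073600; ⇒ 3j(4 7 5; -1 1 0)² = 529/87516, sgn -1
I_A²/I_B² = (343/29172)/(529/87516) = 1029/529

1029/529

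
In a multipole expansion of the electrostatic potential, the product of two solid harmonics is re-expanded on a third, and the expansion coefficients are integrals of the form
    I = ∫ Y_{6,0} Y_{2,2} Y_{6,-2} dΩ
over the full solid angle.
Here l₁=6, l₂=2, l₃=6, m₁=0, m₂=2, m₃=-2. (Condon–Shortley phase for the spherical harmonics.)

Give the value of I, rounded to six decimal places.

Checks pass: Σm=0; 14 even; l₃=6∈[4,8].
(2·6+1)(2·2+1)(2·6+1) = 845
Δ: 2! 10! 2! / 15! → 1/90090
sum: t=0:+1/69120 t=1:−1/14400 t=2:+1/69120 = -7/172800
3j²(6 2 6; 0 0 0) = Δ·Π!·Σ² = 14/715  (sign -1)
sum: t=2:+1/69120 = 1/69120
3j²(6 2 6; 0 2 -2) = Δ·Π!·Σ² = 4/143  (sign +1)
combine: 4πI² = 845·14/715·4/143 = 56/121
take √, sign -1: I = -0.19190947

-0.191909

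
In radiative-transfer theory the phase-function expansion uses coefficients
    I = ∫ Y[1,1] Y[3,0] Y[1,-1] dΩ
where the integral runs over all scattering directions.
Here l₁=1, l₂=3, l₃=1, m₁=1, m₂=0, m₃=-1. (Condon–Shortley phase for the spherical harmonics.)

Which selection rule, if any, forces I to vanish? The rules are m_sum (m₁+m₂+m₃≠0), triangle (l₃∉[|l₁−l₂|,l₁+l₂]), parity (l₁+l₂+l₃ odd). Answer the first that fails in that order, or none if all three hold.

triangle

azimuthal sum: 1 + 0 − 1 = 0  ✓
2 ≤ 1 ≤ 4 (triangle on l)  ✗
L = 1 + 3 + 1 = 5 (odd)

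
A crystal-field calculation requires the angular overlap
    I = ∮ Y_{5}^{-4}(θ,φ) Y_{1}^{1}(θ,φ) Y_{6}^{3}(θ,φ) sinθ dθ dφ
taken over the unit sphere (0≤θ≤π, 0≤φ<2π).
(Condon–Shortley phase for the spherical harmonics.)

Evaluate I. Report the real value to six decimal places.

m-sum 0 ✓  L=12 even ✓  4≤6≤6 ✓
Π(2lᵢ+1) = 11×3×13 = 429
triangle coeff Δ(5,1,6) = 1/858
Σ_t [0,0]: t=0:+1/14400 = 1/14400
(3j)²=6/143 [(5 1 6; 0 0 0)], sign=+1
Σ_t [0,0]: t=0:+1/725760 = 1/725760
(3j)²=1/286 [(5 1 6; -4 1 3)], sign=-1
⇒ 4πI² = 9/143
I = (-1)√(9/143/(4π)) = -0.07076985

-0.070770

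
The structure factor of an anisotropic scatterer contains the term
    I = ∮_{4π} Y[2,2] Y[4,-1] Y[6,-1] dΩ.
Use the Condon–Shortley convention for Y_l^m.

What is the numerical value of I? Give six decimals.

m-sum 0 ✓  L=12 even ✓  2≤6≤6 ✓
Π(2lᵢ+1) = 5×9×13 = 585
triangle coeff Δ(2,4,6) = 1/6435
Σ_t [0,0]: t=0:+1/2304 = 1/2304
(3j)²=5/143 [(2 4 6; 0 0 0)], sign=+1
Σ_t [0,0]: t=0:+1/17280 = 1/17280
(3j)²=7/1287 [(2 4 6; 2 -1 -1)], sign=-1
⇒ 4πI² = 175/1573
I = (-1)√(175/1573/(4π)) = -0.09409136

-0.094091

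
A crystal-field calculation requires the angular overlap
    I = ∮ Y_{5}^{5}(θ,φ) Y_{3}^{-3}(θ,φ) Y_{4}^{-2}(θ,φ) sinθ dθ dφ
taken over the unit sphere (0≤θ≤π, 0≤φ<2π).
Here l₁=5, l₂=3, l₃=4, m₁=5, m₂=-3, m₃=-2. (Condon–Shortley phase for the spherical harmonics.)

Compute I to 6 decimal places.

Checks pass: Σm=0; 12 even; l₃=4∈[2,8].
(2·5+1)(2·3+1)(2·4+1) = 693
Δ: 4! 6! 2! / 13! → 1/180180
sum: t=1:−1/576 t=2:+1/144 t=3:−1/576 = 1/288
3j²(5 3 4; 0 0 0) = Δ·Π!·Σ² = 20/1001  (sign +1)
sum: t=0:+1/34560 = 1/34560
3j²(5 3 4; 5 -3 -2) = Δ·Π!·Σ² = 5/286  (sign +1)
combine: 4πI² = 693·20/1001·5/286 = 450/1859
take √, sign +1: I = 0.13879110

0.138791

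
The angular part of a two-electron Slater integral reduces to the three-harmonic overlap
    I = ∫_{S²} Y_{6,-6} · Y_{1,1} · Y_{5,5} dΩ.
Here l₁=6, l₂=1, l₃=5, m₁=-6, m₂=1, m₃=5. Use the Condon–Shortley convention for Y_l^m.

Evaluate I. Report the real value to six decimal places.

Checks pass: Σm=0; 12 even; l₃=5∈[5,7].
(2·6+1)(2·1+1)(2·5+1) = 429
Δ: 2! 10! 0! / 13! → 1/858
sum: t=1:−1/14400 = -1/14400
3j²(6 1 5; 0 0 0) = Δ·Π!·Σ² = 6/143  (sign +1)
sum: t=2:+1/7257600 = 1/7257600
3j²(6 1 5; -6 1 5) = Δ·Π!·Σ² = 1/13  (sign +1)
combine: 4πI² = 429·6/143·1/13 = 18/13
take √, sign +1: I = 0.33194004

0.331940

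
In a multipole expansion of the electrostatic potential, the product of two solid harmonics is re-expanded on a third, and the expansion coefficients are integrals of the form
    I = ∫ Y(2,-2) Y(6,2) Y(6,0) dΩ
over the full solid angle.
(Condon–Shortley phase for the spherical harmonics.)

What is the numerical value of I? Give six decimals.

m-sum 0 ✓  L=14 even ✓  4≤6≤8 ✓
Π(2lᵢ+1) = 5×13×13 = 845
triangle coeff Δ(2,6,6) = 1/90090
Σ_t [0,2]: t=0:+1/69120 t=1:−1/14400 t=2:+1/69120 = -7/172800
(3j)²=14/715 [(2 6 6; 0 0 0)], sign=-1
Σ_t [2,2]: t=2:+1/69120 = 1/69120
(3j)²=4/143 [(2 6 6; -2 2 0)], sign=+1
⇒ 4πI² = 56/121
I = (-1)√(56/121/(4π)) = -0.19190947

-0.191909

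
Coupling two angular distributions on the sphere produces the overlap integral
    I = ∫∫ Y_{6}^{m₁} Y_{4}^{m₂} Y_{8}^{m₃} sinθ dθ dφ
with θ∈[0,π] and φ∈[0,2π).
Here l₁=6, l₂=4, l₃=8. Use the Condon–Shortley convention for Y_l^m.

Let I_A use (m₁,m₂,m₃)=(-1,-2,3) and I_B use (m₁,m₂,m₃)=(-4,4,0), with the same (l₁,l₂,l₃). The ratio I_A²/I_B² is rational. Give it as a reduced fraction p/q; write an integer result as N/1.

l's match ⇒ only the (l;m) 3-j factors differ between A and B.
A: triangle coeff Δ(6,4,8) = 1/23279256; Σ_t [0,2]: t=0:+1/2903040 t=1:−1/2073600 t=2:+1/20736000 = -13/145152000; (3j)²=13/9044 [(6 4 8; -1 -2 3)], sign=+1
B: triangle coeff Δ(6,4,8) = 1/23279256; Σ_t [2,2]: t=2:+1/116121600 = 1/116121600; (3j)²=70/46189 [(6 4 8; -4 4 0)], sign=+1
I_A²/I_B² = (13/9044)/(70/46189) = 1859/1960

1859/1960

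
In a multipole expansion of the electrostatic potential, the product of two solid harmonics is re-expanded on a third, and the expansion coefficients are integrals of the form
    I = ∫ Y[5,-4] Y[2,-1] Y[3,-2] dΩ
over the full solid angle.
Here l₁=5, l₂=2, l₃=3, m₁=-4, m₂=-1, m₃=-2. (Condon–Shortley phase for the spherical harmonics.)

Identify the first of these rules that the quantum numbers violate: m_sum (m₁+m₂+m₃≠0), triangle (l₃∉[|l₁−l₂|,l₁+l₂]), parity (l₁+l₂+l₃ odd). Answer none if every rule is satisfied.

m_sum

Σmᵢ = -7  ✗
l₃∈[|l₁−l₂|,l₁+l₂]=[3,7], have l₃=3
Σlᵢ = 10 ⇒ even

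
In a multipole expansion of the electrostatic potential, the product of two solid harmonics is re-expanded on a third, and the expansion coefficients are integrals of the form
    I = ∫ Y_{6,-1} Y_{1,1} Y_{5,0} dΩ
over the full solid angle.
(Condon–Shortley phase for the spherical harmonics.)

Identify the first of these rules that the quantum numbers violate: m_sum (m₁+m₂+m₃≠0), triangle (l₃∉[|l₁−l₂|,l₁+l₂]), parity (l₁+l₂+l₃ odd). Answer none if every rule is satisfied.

m₁+m₂+m₃ = -1 + 1 + 0 = 0  ✓
triangle: |6−1|=5 ≤ l₃=5 ≤ 6+1=7  ✓
parity: l₁+l₂+l₃ = 12 is even  ✓

none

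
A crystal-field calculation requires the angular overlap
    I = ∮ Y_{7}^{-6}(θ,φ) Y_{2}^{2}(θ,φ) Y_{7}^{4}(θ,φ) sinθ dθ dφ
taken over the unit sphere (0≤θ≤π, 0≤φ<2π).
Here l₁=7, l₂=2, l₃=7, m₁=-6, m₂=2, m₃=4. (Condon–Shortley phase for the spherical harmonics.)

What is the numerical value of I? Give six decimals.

m-sum 0 ✓  L=16 even ✓  5≤7≤9 ✓
Π(2lᵢ+1) = 15×5×15 = 1125
triangle coeff Δ(7,2,7) = 1/185640
Σ_t [0,2]: t=0:+1/2419200 t=1:−1/518400 t=2:+1/2419200 = -1/907200
(3j)²=56/3315 [(7 2 7; 0 0 0)], sign=+1
Σ_t [2,2]: t=2:+1/159667200 = 1/159667200
(3j)²=9/1190 [(7 2 7; -6 2 4)], sign=-1
⇒ 4πI² = 540/3757
I = (-1)√(540/3757/(4π)) = -0.10694768

-0.106948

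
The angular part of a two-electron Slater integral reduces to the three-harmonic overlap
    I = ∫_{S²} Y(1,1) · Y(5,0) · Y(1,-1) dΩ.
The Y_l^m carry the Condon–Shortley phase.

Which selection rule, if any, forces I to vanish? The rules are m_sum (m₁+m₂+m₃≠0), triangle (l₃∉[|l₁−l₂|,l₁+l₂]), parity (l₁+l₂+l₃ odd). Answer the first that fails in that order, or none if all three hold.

m₁+m₂+m₃ = 1 + 0 − 1 = 0  ✓
triangle: |1−5|=4 ≤ l₃=1 ≤ 1+5=6  ✗
parity: l₁+l₂+l₃ = 7 is odd

triangle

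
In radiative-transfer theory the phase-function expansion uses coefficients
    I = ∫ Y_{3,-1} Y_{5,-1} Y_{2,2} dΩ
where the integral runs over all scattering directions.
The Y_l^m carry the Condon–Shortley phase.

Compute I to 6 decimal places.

-0.092802

m-sum 0 ✓  L=10 even ✓  2≤2≤8 ✓
Π(2lᵢ+1) = 7×11×5 = 385
triangle coeff Δ(3,5,2) = 1/2310
Σ_t [3,3]: t=3:−1/144 = -1/144
(3j)²=10/231 [(3 5 2; 0 0 0)], sign=-1
Σ_t [4,4]: t=4:+1/1152 = 1/1152
(3j)²=1/154 [(3 5 2; -1 -1 2)], sign=+1
⇒ 4πI² = 25/231
I = (-1)√(25/231/(4π)) = -0.09280237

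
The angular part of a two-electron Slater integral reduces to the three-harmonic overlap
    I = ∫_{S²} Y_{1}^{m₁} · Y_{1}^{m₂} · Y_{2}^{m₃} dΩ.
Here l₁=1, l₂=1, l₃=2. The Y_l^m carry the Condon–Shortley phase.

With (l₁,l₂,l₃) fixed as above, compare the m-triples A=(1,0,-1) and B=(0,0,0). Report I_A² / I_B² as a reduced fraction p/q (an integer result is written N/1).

3/4

Shared (l₁,l₂,l₃)=(1,1,2): N and (l;000)² cancel in I_A²/I_B².
A: Δ = 0!·2!·2!/5! = 1/30; Racah Σ t=0..0: t=0:+1/2 = 1/2; ⇒ 3j(1 1 2; 1 0 -1)² = 1/10, sgn -1
B: Δ = 0!·2!·2!/5! = 1/30; Racah Σ t=0..0: t=0:+1/1 = 1/1; ⇒ 3j(1 1 2; 0 0 0)² = 2/15, sgn +1
I_A²/I_B² = (1/10)/(2/15) = 3/4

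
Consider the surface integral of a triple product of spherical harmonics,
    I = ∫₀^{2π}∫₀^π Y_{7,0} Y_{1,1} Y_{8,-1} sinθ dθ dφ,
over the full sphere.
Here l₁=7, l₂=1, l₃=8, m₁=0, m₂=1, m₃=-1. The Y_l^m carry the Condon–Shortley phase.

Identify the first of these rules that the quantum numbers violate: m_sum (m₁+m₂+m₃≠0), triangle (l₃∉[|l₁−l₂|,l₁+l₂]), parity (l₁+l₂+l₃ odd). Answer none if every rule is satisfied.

none

Σmᵢ = 0  ✓
l₃∈[|l₁−l₂|,l₁+l₂]=[6,8], have l₃=8  ✓
Σlᵢ = 16 ⇒ even  ✓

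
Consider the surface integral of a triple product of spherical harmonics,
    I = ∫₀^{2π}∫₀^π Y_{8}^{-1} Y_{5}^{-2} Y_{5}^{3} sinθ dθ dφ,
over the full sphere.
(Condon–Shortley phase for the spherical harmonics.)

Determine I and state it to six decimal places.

m-sum 0 ✓  L=18 even ✓  3≤5≤13 ✓
Π(2lᵢ+1) = 17×11×11 = 2057
triangle coeff Δ(8,5,5) = 1/37413090
Σ_t [3,5]: t=3:−1/1036800 t=4:+1/331776 t=5:−1/1036800 = 1/921600
(3j)²=490/46189 [(8 5 5; 0 0 0)], sign=-1
Σ_t [1,3]: t=1:−1/406425600 t=2:+1/7257600 t=3:−1/2073600 = -47/135475200
(3j)²=6627/461890 [(8 5 5; -1 -2 3)], sign=-1
⇒ 4πI² = 324723/1037153
I = (+1)√(324723/1037153/(4π)) = 0.15784476

0.157845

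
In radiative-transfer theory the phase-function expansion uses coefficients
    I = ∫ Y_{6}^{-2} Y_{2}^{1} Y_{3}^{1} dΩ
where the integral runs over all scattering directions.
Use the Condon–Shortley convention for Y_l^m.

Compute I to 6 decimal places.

0.000000

triangle: need 4≤l₃≤8, have 3; I=0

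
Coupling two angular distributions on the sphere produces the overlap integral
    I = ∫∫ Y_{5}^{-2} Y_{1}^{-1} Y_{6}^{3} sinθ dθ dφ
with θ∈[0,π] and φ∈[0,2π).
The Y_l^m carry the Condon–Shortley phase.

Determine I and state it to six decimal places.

-0.245154

Checks pass: Σm=0; 12 even; l₃=6∈[4,6].
(2·5+1)(2·1+1)(2·6+1) = 429
Δ: 0! 10! 2! / 13! → 1/858
sum: t=0:+1/14400 = 1/14400
3j²(5 1 6; 0 0 0) = Δ·Π!·Σ² = 6/143  (sign +1)
sum: t=0:+1/60480 = 1/60480
3j²(5 1 6; -2 -1 3) = Δ·Π!·Σ² = 6/143  (sign -1)
combine: 4πI² = 429·6/143·6/143 = 108/143
take √, sign -1: I = -0.24515397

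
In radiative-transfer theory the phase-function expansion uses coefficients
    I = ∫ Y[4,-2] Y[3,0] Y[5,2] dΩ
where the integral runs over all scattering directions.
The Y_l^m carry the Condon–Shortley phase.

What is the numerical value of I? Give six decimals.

0.022664

Rules hold: Σm=0, L=12 even, 1≤5≤7.
N = 9·7·11 = 693
Δ = 2!·6!·4!/13! = 1/180180
Racah Σ t=0..2: t=0:+1/576 t=1:−1/144 t=2:+1/576 = -1/288
⇒ 3j(4 3 5; 0 0 0)² = 20/1001, sgn +1
Racah Σ t=0..2: t=0:+1/8640 t=1:−1/480 t=2:+1/576 = -1/4320
⇒ 3j(4 3 5; -2 0 2)² = 1/2145, sgn +1
4πI² = N·(3j₀)²·(3jₘ)² = 12/1859
I = +1·√(0.00645508/4π) = 0.02266449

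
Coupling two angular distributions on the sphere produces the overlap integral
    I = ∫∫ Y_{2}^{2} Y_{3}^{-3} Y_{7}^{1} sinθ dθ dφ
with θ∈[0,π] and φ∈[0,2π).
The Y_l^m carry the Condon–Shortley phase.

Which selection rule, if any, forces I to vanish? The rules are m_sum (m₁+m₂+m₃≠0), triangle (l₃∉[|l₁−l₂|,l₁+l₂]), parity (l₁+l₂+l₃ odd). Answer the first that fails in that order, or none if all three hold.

azimuthal sum: 2 − 3 + 1 = 0  ✓
1 ≤ 7 ≤ 5 (triangle on l)  ✗
L = 2 + 3 + 7 = 12 (even)

triangle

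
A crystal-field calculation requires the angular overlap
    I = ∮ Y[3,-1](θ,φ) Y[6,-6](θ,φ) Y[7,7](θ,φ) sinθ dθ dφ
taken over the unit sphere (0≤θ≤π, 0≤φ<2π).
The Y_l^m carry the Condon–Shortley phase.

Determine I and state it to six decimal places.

0.220392

Checks pass: Σm=0; 16 even; l₃=7∈[3,9].
(2·3+1)(2·6+1)(2·7+1) = 1365
Δ: 2! 4! 10! / 17! → 1/2042040
sum: t=0:+1/207360 t=1:−1/57600 t=2:+1/207360 = -1/129600
3j²(3 6 7; 0 0 0) = Δ·Π!·Σ² = 168/12155  (sign +1)
sum: t=0:+1/174182400 = 1/174182400
3j²(3 6 7; -1 -6 7) = Δ·Π!·Σ² = 11/340  (sign +1)
combine: 4πI² = 1365·168/12155·11/340 = 882/1445
take √, sign +1: I = 0.22039180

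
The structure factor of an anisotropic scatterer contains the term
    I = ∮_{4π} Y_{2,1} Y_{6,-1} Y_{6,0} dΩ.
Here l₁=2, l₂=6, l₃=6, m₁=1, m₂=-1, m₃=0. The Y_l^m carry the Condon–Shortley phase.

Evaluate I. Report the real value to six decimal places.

-0.030344

m-sum 0 ✓  L=14 even ✓  4≤6≤8 ✓
Π(2lᵢ+1) = 5×13×13 = 845
triangle coeff Δ(2,6,6) = 1/90090
Σ_t [0,2]: t=0:+1/69120 t=1:−1/14400 t=2:+1/69120 = -7/172800
(3j)²=14/715 [(2 6 6; 0 0 0)], sign=-1
Σ_t [0,1]: t=0:+1/28800 t=1:−1/34560 = 1/172800
(3j)²=1/1430 [(2 6 6; 1 -1 0)], sign=+1
⇒ 4πI² = 7/605
I = (-1)√(7/605/(4π)) = -0.03034355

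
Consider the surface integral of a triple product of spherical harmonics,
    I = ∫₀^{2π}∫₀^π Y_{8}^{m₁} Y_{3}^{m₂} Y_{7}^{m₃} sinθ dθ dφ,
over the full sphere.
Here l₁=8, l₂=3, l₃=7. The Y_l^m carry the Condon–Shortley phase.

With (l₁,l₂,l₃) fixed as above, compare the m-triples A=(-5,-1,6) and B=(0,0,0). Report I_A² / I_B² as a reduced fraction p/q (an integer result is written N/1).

l's match ⇒ only the (l;m) 3-j factors differ between A and B.
A: triangle coeff Δ(8,3,7) = 1/5290740; Σ_t [1,2]: t=1:−1/2874009600 t=2:+1/319334400 = 1/359251200; (3j)²=1664/101745 [(8 3 7; -5 -1 6)], sign=-1
B: triangle coeff Δ(8,3,7) = 1/5290740; Σ_t [1,3]: t=1:−1/7257600 t=2:+1/2073600 t=3:−1/7257600 = 1/4838400; (3j)²=252/20995 [(8 3 7; 0 0 0)], sign=-1
I_A²/I_B² = (1664/101745)/(252/20995) = 5408/3969

5408/3969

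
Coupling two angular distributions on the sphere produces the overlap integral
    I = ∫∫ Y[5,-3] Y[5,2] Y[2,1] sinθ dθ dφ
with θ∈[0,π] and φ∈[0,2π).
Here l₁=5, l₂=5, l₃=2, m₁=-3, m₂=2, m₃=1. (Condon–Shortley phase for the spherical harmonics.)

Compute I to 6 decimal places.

m-sum 0 ✓  L=12 even ✓  0≤2≤10 ✓
Π(2lᵢ+1) = 11×11×5 = 605
triangle coeff Δ(5,5,2) = 1/38610
Σ_t [3,5]: t=3:−1/2880 t=4:+1/576 t=5:−1/2880 = 1/960
(3j)²=10/429 [(5 5 2; 0 0 0)], sign=+1
Σ_t [6,7]: t=6:+1/2880 t=7:−1/10080 = 1/4032
(3j)²=10/429 [(5 5 2; -3 2 1)], sign=-1
⇒ 4πI² = 500/1521
I = (-1)√(500/1521/(4π)) = -0.16173926

-0.161739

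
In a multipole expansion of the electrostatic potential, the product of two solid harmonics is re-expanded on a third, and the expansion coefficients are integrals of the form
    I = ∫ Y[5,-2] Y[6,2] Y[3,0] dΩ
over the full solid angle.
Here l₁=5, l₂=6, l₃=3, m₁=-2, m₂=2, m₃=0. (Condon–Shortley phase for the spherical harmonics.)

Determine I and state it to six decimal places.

Checks pass: Σm=0; 14 even; l₃=3∈[1,11].
(2·5+1)(2·6+1)(2·3+1) = 1001
Δ: 8! 2! 4! / 15! → 1/675675
sum: t=3:−1/8640 t=4:+1/2304 t=5:−1/8640 = 7/34560
3j²(5 6 3; 0 0 0) = Δ·Π!·Σ² = 7/429  (sign -1)
sum: t=5:−1/8640 t=6:+1/5760 t=7:−1/60480 = 1/24192
3j²(5 6 3; -2 2 0) = Δ·Π!·Σ² = 8/3003  (sign -1)
combine: 4πI² = 1001·7/429·8/3003 = 56/1287
take √, sign +1: I = 0.05884368

0.058844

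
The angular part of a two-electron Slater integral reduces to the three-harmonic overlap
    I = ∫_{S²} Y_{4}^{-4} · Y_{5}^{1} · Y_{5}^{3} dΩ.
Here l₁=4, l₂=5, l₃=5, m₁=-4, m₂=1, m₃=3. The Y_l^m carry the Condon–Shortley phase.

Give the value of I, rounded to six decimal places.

-0.168084

Rules hold: Σm=0, L=14 even, 1≤5≤9.
N = 9·11·11 = 1089
Δ = 4!·4!·6!/15! = 1/3153150
Racah Σ t=0..4: t=0:+1/69120 t=1:−1/1728 t=2:+1/576 t=3:−1/1728 t=4:+1/69120 = 7/11520
⇒ 3j(4 5 5; 0 0 0)² = 2/143, sgn -1
Racah Σ t=4..4: t=4:+1/27648 = 1/27648
⇒ 3j(4 5 5; -4 1 3)² = 10/429, sgn +1
4πI² = N·(3j₀)²·(3jₘ)² = 60/169
I = -1·√(0.35503/4π) = -0.16808437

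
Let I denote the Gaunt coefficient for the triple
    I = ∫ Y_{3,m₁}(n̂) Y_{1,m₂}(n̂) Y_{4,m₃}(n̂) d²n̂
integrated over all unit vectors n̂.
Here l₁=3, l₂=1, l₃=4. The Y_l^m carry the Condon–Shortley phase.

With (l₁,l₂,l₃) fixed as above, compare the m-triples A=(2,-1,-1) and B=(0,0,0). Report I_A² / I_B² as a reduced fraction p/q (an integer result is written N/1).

Shared (l₁,l₂,l₃)=(3,1,4): N and (l;000)² cancel in I_A²/I_B².
A: Δ = 0!·6!·2!/9! = 1/252; Racah Σ t=0..0: t=0:+1/240 = 1/240; ⇒ 3j(3 1 4; 2 -1 -1)² = 1/84, sgn -1
B: Δ = 0!·6!·2!/9! = 1/252; Racah Σ t=0..0: t=0:+1/36 = 1/36; ⇒ 3j(3 1 4; 0 0 0)² = 4/63, sgn +1
I_A²/I_B² = (1/84)/(4/63) = 3/16

3/16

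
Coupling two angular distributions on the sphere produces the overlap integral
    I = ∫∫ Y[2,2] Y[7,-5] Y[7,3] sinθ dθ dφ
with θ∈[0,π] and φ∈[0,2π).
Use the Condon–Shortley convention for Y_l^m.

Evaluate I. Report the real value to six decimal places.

0.139127

Checks pass: Σm=0; 16 even; l₃=7∈[5,9].
(2·2+1)(2·7+1)(2·7+1) = 1125
Δ: 2! 2! 12! / 17! → 1/185640
sum: t=0:+1/2419200 t=1:−1/518400 t=2:+1/2419200 = -1/907200
3j²(2 7 7; 0 0 0) = Δ·Π!·Σ² = 56/3315  (sign +1)
sum: t=0:+1/29030400 = 1/29030400
3j²(2 7 7; 2 -5 3) = Δ·Π!·Σ² = 99/7735  (sign +1)
combine: 4πI² = 1125·56/3315·99/7735 = 11880/48841
take √, sign +1: I = 0.13912687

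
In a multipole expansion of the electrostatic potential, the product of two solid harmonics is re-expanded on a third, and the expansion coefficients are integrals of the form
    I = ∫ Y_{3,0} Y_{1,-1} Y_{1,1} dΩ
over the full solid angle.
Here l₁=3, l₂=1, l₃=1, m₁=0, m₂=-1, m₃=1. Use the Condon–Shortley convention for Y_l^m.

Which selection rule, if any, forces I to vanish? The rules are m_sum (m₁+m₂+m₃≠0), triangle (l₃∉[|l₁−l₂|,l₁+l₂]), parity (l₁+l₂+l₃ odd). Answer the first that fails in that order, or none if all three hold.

m₁+m₂+m₃ = 0 − 1 + 1 = 0  ✓
triangle: |3−1|=2 ≤ l₃=1 ≤ 3+1=4  ✗
parity: l₁+l₂+l₃ = 5 is odd

triangle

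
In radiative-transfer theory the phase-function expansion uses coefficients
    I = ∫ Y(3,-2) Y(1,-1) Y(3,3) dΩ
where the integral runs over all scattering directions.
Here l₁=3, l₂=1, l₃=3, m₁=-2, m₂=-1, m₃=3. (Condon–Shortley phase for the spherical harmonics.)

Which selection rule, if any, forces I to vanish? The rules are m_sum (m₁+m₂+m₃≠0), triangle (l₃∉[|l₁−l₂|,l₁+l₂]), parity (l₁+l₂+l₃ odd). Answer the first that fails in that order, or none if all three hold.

parity

azimuthal sum: -2 − 1 + 3 = 0  ✓
2 ≤ 3 ≤ 4 (triangle on l)  ✓
L = 3 + 1 + 3 = 7 (odd)  ✗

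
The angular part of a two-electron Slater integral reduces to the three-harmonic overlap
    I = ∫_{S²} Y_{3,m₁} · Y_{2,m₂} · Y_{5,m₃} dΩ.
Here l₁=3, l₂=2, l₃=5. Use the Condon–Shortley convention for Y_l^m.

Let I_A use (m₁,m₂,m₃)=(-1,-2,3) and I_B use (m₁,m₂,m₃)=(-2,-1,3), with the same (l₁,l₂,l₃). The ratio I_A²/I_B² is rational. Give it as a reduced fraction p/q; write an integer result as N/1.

5/8

l's match ⇒ only the (l;m) 3-j factors differ between A and B.
A: triangle coeff Δ(3,2,5) = 1/2310; Σ_t [0,0]: t=0:+1/1152 = 1/1152; (3j)²=1/33 [(3 2 5; -1 -2 3)], sign=+1
B: triangle coeff Δ(3,2,5) = 1/2310; Σ_t [0,0]: t=0:+1/720 = 1/720; (3j)²=8/165 [(3 2 5; -2 -1 3)], sign=+1
I_A²/I_B² = (1/33)/(8/165) = 5/8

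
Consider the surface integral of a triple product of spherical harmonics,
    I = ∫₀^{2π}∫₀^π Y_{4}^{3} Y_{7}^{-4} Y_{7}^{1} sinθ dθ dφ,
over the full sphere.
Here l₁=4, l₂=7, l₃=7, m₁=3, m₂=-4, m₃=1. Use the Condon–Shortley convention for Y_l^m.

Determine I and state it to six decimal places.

Checks pass: Σm=0; 18 even; l₃=7∈[3,11].
(2·4+1)(2·7+1)(2·7+1) = 2025
Δ: 4! 4! 10! / 19! → 1/58198140
sum: t=0:+1/17418240 t=1:−1/622080 t=2:+1/230400 t=3:−1/622080 t=4:+1/17418240 = 1/806400
3j²(4 7 7; 0 0 0) = Δ·Π!·Σ² = 2268/230945  (sign -1)
sum: t=0:+1/4354560 t=1:−1/11612160 = 1/6967296
3j²(4 7 7; 3 -4 1) = Δ·Π!·Σ² = 625/50388  (sign +1)
combine: 4πI² = 2025·2268/230945·625/50388 = 47840625/193947611
take √, sign -1: I = -0.14010424

-0.140104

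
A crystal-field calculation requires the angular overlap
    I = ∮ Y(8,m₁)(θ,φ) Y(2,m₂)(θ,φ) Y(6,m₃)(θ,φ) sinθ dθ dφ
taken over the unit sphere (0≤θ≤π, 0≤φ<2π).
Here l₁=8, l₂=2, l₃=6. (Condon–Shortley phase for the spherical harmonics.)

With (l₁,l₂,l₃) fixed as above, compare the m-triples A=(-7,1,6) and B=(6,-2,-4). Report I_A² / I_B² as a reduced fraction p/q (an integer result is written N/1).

l's match ⇒ only the (l;m) 3-j factors differ between A and B.
A: triangle coeff Δ(8,2,6) = 1/30940; Σ_t [3,3]: t=3:−1/2874009600 = -1/2874009600; (3j)²=1/68 [(8 2 6; -7 1 6)], sign=-1
B: triangle coeff Δ(8,2,6) = 1/30940; Σ_t [0,0]: t=0:+1/174182400 = 1/174182400; (3j)²=11/340 [(8 2 6; 6 -2 -4)], sign=+1
I_A²/I_B² = (1/68)/(11/340) = 5/11

5/11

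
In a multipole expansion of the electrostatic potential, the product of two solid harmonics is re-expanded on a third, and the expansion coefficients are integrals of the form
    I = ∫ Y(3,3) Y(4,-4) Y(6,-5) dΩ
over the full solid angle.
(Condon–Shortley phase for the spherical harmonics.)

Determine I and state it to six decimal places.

Σmᵢ = -6 ≠ 0, so the φ-integral vanishes; I = 0

0.000000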